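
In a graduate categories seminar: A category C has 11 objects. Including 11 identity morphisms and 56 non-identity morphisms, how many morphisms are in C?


Each object has an identity morphism, giving 11 identities.
Adding the 56 non-identity morphisms:
Total = 11 + 56 = 67

67


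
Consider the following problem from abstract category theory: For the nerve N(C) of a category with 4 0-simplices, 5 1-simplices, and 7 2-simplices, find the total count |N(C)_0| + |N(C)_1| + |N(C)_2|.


The 2-skeleton of the nerve N(C) consists of simplices in dimensions 0, 1, 2:
  |N(C)_0| = 4 (objects)
  |N(C)_1| = 5 (morphisms)
  |N(C)_2| = 7 (composable pairs)
Total = 4 + 5 + 7 = 16

16


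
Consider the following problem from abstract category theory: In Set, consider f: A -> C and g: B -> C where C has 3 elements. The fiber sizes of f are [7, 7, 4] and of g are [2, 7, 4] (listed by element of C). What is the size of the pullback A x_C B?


The pullback A x_C B consists of pairs (a, b) with f(a) = g(b).
For each element c in C, the fiber product has |f^-1(c)| * |g^-1(c)| elements.
Summing over C: 7 * 2 + 7 * 7 + 4 * 4
= 14 + 49 + 16 = 79

79


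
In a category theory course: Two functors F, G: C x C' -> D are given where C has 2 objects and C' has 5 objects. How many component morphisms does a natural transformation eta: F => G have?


A natural transformation eta: F => G assigns one component morphism per
object of the domain category.
The domain is the product category C x C', so
|Ob(C x C')| = |Ob(C)| * |Ob(C')| = 2 * 5 = 10.
Therefore eta has 10 component morphisms.

10


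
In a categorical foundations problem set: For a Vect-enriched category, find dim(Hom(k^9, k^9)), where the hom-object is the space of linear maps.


In Vect-enriched categories, Hom(k^n, k^m) is the space of m x n matrices.
dim(Hom(k^9, k^9)) = 9 * 9 = 81

81


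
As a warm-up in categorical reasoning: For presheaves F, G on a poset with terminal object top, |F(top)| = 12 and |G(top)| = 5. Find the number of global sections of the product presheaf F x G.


Global sections of a presheaf on a poset with terminal top satisfy
Gamma(H) ~ H(top). Presheaves admit pointwise products, so
(F x G)(top) = F(top) x G(top) (Cartesian product).
|Gamma(F x G)| = |F(top)| * |G(top)| = 12 * 5 = 60.

60


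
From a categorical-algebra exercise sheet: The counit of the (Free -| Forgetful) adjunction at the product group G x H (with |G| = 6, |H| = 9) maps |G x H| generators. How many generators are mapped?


The counit epsilon_K: F(U(K)) -> K of the Free-Forgetful adjunction
maps |K| generators of F(U(K)) into K. For K = G x H (the product group),
|G x H| = |G| * |H|.
Total generators mapped = 6 * 9 = 54.

54


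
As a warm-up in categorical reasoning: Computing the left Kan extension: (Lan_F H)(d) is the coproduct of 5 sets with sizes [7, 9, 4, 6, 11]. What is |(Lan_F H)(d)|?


Pointwise, the left Kan extension (Lan_F H)(d) is the colimit, indexed
by the comma category (F downarrow d), of H composed with the
projection (F downarrow d) -> C. Here that colimit is given
as a coproduct (disjoint union) of sets, so its cardinality is the
sum of the sizes of the summands.
Coproduct of sets with sizes: 7 + 9 + 4 + 6 + 11
= 37

37


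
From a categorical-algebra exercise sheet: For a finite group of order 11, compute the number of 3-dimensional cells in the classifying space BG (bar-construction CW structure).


In the bar-construction CW model of BG, the n-cells are indexed by
n-tuples [g_1|...|g_n] of non-identity elements of G (degenerate
simplices with some g_i = e do not contribute cells), so there are
(|G| - 1)^n n-cells.
For dim = 3 with |G| = 11:
cells = (11 - 1)^3 = 10^3 = 1000

1000


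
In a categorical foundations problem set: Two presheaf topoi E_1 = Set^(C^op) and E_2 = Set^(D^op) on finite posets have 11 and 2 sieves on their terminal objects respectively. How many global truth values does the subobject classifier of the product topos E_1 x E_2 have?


In a product of presheaf topoi E_1 x E_2, the subobject classifier
is Omega = Omega_1 x Omega_2 (componentwise), so
|Omega(top)| = |Omega_1(top_1)| * |Omega_2(top_2)|.
= 11 * 2 = 22.

22


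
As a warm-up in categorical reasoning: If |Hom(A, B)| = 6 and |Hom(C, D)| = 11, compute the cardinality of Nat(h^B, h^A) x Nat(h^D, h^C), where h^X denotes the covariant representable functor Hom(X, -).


By the Yoneda lemma, Nat(h^B, h^A) is isomorphic to Hom(A, B),
so |Nat(h^B, h^A)| = |Hom(A, B)| and |Nat(h^D, h^C)| = |Hom(C, D)|.
|Hom(A, B)| = 6, |Hom(C, D)| = 11.
|Nat(h^B, h^A) x Nat(h^D, h^C)| = 6 * 11 = 66

66


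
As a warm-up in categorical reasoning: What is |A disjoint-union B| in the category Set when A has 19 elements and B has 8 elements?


In Set, the coproduct A + B is the disjoint union.
|A + B| = |A| + |B| = 19 + 8 = 27

27


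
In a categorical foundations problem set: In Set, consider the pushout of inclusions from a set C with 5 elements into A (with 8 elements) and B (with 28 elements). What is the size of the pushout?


The pushout A +_C B identifies the images of C in A and B.
|A +_C B| = |A| + |B| - |C| (for injections).
= 8 + 28 - 5 = 31

31


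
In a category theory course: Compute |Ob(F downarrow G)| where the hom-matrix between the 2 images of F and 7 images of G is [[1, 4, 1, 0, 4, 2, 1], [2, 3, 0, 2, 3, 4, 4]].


Objects of (F downarrow G) are triples (a, b, h: F(a)->G(b)).
The count equals the sum of all entries in the hom-matrix.
sum(row 0) = 13
sum(row 1) = 18
Grand total = 31

31


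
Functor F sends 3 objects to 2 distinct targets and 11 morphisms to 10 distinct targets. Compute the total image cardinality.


The image of F consists of distinct objects and distinct morphisms.
|Im(F)| on objects = 2
|Im(F)| on morphisms = 10
Total image cardinality = 2 + 10 = 12

12


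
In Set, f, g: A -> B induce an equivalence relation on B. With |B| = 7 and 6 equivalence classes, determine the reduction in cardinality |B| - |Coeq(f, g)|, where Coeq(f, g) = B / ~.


The coequalizer Coeq(f, g) = B / ~ has one element per equivalence class.
|B| = 7, |Coeq(f, g)| = 6.
|B| - |Coeq(f, g)| = 7 - 6 = 1.

1


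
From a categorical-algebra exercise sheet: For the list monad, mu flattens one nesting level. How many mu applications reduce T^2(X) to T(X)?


Each application of mu: T^2 -> T removes one layer of nesting.
Starting at depth 2 (i.e., T^2(X)), we need to reach T(X).
Number of mu applications = 2 - 1 = 1

1


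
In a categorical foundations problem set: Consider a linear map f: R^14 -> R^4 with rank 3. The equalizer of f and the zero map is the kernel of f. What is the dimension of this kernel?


The equalizer of f and the zero map is ker(f).
By the rank-nullity theorem: dim(ker(f)) = dim(domain) - rank(f).
dim(ker(f)) = 14 - 3 = 11

11


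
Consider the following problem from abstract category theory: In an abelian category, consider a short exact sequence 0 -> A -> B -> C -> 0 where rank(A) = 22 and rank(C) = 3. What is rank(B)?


For a short exact sequence 0 -> A -> B -> C -> 0,
rank is additive: rank(B) = rank(A) + rank(C).
rank(B) = 22 + 3 = 25

25


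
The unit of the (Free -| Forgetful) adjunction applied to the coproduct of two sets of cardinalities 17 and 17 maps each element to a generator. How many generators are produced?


The unit eta_X: X -> U(F(X)) of the Free-Forgetful adjunction
maps each element of X to a generator of F(X). For X = S + T (disjoint
union in Set), |S + T| = |S| + |T|.
Total mappings = 17 + 17 = 34.

34


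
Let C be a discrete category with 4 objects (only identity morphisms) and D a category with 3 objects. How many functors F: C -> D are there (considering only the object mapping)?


A functor from a discrete category C to D is determined by
where each object maps. Each of the 4 objects of C can map
to any of the 3 objects of D independently.
Number of functors = 3^4 = 81

81


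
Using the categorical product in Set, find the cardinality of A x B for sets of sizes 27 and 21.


In Set, the product A x B is the Cartesian product.
By the universal property, |A x B| = |A| * |B|.
|A x B| = 27 * 21 = 567

567


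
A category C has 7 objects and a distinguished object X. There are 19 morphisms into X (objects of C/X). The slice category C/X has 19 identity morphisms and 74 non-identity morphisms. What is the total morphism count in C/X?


In the slice category C/X, objects are morphisms to X.
Identity morphisms: 19 (one per object of C/X).
Non-identity morphisms: 74.
Total = 19 + 74 = 93

93


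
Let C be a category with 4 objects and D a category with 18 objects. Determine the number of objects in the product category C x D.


The product category C x D has objects that are pairs (c, d).
Number of pairs = |Ob(C)| * |Ob(D)| = 4 * 18 = 72

72


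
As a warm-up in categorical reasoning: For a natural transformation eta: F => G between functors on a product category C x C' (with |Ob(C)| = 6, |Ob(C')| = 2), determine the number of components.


A natural transformation eta: F => G assigns one component morphism per
object of the domain category.
The domain is the product category C x C', so
|Ob(C x C')| = |Ob(C)| * |Ob(C')| = 6 * 2 = 12.
Therefore eta has 12 component morphisms.

12


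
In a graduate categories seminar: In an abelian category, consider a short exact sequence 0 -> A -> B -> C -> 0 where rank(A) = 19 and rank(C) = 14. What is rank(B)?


For a short exact sequence 0 -> A -> B -> C -> 0,
rank is additive: rank(B) = rank(A) + rank(C).
rank(B) = 19 + 14 = 33

33


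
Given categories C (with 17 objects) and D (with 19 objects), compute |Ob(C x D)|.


The product category C x D has objects that are pairs (c, d).
Number of pairs = |Ob(C)| * |Ob(D)| = 17 * 19 = 323

323


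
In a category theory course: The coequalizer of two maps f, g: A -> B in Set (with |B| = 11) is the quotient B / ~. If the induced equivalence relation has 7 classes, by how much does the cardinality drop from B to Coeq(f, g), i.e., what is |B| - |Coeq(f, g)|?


The coequalizer Coeq(f, g) = B / ~ has one element per equivalence class.
|B| = 11, |Coeq(f, g)| = 7.
|B| - |Coeq(f, g)| = 11 - 7 = 4.

4


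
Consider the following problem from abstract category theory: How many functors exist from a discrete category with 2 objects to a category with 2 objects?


A functor from a discrete category C to D is determined by
where each object maps. Each of the 2 objects of C can map
to any of the 2 objects of D independently.
Number of functors = 2^2 = 4

4


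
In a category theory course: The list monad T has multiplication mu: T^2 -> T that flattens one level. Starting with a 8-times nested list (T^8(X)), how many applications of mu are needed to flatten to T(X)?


Each application of mu: T^2 -> T removes one layer of nesting.
Starting at depth 8 (i.e., T^8(X)), we need to reach T(X).
Number of mu applications = 8 - 1 = 7

7


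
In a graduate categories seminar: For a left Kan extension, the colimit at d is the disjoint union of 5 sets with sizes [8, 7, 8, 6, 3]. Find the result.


Pointwise, the left Kan extension (Lan_F H)(d) is the colimit, indexed
by the comma category (F downarrow d), of H composed with the
projection (F downarrow d) -> C. Here that colimit is given
as a coproduct (disjoint union) of sets, so its cardinality is the
sum of the sizes of the summands.
Coproduct of sets with sizes: 8 + 7 + 8 + 6 + 3
= 32

32


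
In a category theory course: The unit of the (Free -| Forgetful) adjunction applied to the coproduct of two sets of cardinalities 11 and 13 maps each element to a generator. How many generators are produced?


The unit eta_X: X -> U(F(X)) of the Free-Forgetful adjunction
maps each element of X to a generator of F(X). For X = S + T (disjoint
union in Set), |S + T| = |S| + |T|.
Total mappings = 11 + 13 = 24.

24


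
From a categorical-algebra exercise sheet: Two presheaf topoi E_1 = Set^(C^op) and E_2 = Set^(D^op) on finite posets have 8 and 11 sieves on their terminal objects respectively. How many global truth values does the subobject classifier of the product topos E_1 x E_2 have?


In a product of presheaf topoi E_1 x E_2, the subobject classifier
is Omega = Omega_1 x Omega_2 (componentwise), so
|Omega(top)| = |Omega_1(top_1)| * |Omega_2(top_2)|.
= 8 * 11 = 88.

88


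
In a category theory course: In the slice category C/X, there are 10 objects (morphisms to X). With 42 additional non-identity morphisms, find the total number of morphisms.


In the slice category C/X, objects are morphisms to X.
Identity morphisms: 10 (one per object of C/X).
Non-identity morphisms: 42.
Total = 10 + 42 = 52

52


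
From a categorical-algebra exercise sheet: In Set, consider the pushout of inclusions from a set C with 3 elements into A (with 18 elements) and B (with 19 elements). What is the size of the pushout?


The pushout A +_C B identifies the images of C in A and B.
|A +_C B| = |A| + |B| - |C| (for injections).
= 18 + 19 - 3 = 34

34


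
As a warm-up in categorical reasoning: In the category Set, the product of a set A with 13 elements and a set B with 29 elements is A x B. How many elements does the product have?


In Set, the product A x B is the Cartesian product.
By the universal property, |A x B| = |A| * |B|.
|A x B| = 13 * 29 = 377

377


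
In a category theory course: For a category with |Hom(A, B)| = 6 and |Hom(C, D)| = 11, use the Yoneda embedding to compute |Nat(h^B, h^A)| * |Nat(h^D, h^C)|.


By the Yoneda lemma, Nat(h^B, h^A) is isomorphic to Hom(A, B),
so |Nat(h^B, h^A)| = |Hom(A, B)| and |Nat(h^D, h^C)| = |Hom(C, D)|.
|Hom(A, B)| = 6, |Hom(C, D)| = 11.
|Nat(h^B, h^A) x Nat(h^D, h^C)| = 6 * 11 = 66

66


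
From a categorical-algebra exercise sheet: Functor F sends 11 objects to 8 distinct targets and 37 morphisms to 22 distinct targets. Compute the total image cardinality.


The image of F consists of distinct objects and distinct morphisms.
|Im(F)| on objects = 8
|Im(F)| on morphisms = 22
Total image cardinality = 8 + 22 = 30

30


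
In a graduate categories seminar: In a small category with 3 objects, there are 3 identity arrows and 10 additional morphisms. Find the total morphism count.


Each object has an identity morphism, giving 3 identities.
Adding the 10 non-identity morphisms:
Total = 3 + 10 = 13

13


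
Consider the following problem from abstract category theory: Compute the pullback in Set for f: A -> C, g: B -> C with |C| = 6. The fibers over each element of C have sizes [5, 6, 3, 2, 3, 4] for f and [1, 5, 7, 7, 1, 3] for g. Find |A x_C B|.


The pullback A x_C B consists of pairs (a, b) with f(a) = g(b).
For each element c in C, the fiber product has |f^-1(c)| * |g^-1(c)| elements.
Summing over C: 5 * 1 + 6 * 5 + 3 * 7 + 2 * 7 + 3 * 1 + 4 * 3
= 5 + 30 + 21 + 14 + 3 + 12 = 85

85


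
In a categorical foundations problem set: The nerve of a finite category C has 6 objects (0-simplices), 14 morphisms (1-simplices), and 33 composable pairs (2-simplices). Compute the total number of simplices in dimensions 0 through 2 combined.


The 2-skeleton of the nerve N(C) consists of simplices in dimensions 0, 1, 2:
  |N(C)_0| = 6 (objects)
  |N(C)_1| = 14 (morphisms)
  |N(C)_2| = 33 (composable pairs)
Total = 6 + 14 + 33 = 53

53


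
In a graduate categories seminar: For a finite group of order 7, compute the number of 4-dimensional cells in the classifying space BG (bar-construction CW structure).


In the bar-construction CW model of BG, the n-cells are indexed by
n-tuples [g_1|...|g_n] of non-identity elements of G (degenerate
simplices with some g_i = e do not contribute cells), so there are
(|G| - 1)^n n-cells.
For dim = 4 with |G| = 7:
cells = (7 - 1)^4 = 6^4 = 1296

1296


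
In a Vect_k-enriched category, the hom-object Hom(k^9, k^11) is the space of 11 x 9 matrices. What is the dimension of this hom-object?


In Vect-enriched categories, Hom(k^n, k^m) is the space of m x n matrices.
dim(Hom(k^9, k^11)) = 11 * 9 = 99

99


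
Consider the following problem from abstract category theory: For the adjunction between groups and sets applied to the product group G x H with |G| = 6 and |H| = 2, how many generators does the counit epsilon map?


The counit epsilon_K: F(U(K)) -> K of the Free-Forgetful adjunction
maps |K| generators of F(U(K)) into K. For K = G x H (the product group),
|G x H| = |G| * |H|.
Total generators mapped = 6 * 2 = 12.

12


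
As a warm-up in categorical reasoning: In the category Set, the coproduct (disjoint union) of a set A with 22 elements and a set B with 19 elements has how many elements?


In Set, the coproduct A + B is the disjoint union.
|A + B| = |A| + |B| = 22 + 19 = 41

41


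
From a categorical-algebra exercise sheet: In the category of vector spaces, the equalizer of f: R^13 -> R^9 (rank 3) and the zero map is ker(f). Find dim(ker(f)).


The equalizer of f and the zero map is ker(f).
By the rank-nullity theorem: dim(ker(f)) = dim(domain) - rank(f).
dim(ker(f)) = 13 - 3 = 10

10


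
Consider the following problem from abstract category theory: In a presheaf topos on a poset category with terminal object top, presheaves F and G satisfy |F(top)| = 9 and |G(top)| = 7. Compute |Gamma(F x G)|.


Global sections of a presheaf on a poset with terminal top satisfy
Gamma(H) ~ H(top). Presheaves admit pointwise products, so
(F x G)(top) = F(top) x G(top) (Cartesian product).
|Gamma(F x G)| = |F(top)| * |G(top)| = 9 * 7 = 63.

63


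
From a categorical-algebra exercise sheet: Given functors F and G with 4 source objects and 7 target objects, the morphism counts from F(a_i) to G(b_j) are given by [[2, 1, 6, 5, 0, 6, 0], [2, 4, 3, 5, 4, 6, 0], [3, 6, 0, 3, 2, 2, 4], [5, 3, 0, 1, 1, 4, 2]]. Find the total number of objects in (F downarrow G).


Objects of (F downarrow G) are triples (a, b, h: F(a)->G(b)).
The count equals the sum of all entries in the hom-matrix.
sum(row 0) = 20
sum(row 1) = 24
sum(row 2) = 20
sum(row 3) = 16
Grand total = 80

80


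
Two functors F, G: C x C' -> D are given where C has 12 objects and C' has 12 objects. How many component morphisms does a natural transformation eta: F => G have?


A natural transformation eta: F => G assigns one component morphism per
object of the domain category.
The domain is the product category C x C', so
|Ob(C x C')| = |Ob(C)| * |Ob(C')| = 12 * 12 = 144.
Therefore eta has 144 component morphisms.

144


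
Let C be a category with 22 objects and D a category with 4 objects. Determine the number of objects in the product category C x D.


The product category C x D has objects that are pairs (c, d).
Number of pairs = |Ob(C)| * |Ob(D)| = 22 * 4 = 88

88


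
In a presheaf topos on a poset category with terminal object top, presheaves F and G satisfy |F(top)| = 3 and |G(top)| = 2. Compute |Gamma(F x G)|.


Global sections of a presheaf on a poset with terminal top satisfy
Gamma(H) ~ H(top). Presheaves admit pointwise products, so
(F x G)(top) = F(top) x G(top) (Cartesian product).
|Gamma(F x G)| = |F(top)| * |G(top)| = 3 * 2 = 6.

6


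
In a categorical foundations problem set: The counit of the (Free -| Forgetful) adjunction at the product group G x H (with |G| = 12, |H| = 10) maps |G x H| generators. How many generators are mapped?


The counit epsilon_K: F(U(K)) -> K of the Free-Forgetful adjunction
maps |K| generators of F(U(K)) into K. For K = G x H (the product group),
|G x H| = |G| * |H|.
Total generators mapped = 12 * 10 = 120.

120


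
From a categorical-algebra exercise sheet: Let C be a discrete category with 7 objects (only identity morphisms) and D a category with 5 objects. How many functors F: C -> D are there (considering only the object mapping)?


A functor from a discrete category C to D is determined by
where each object maps. Each of the 7 objects of C can map
to any of the 5 objects of D independently.
Number of functors = 5^7 = 78125

78125


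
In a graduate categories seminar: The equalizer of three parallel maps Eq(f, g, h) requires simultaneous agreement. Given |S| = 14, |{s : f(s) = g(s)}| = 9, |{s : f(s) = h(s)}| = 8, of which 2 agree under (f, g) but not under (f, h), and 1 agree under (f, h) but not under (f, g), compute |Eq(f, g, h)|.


Eq(f, g, h) is the triple-agreement set: points in S where all three
maps take the same value. Using inclusion-exclusion on the pairwise data:
Pair (f, g) agrees on 9 points; pair (f, h) on 8 points.
Points agreeing under (f, g) but not (f, h) = 2; under (f, h) but not (f, g) = 1.
Triple-agreement = agreement-in-(f, g) minus points that agree under (f, g) but not (f, h):
|Eq(f, g, h)| = 9 - 2 = 7
(cross-check via (f, h): 8 - 1 = 7.)

7


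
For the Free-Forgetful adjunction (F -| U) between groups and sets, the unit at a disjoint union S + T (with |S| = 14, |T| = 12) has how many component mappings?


The unit eta_X: X -> U(F(X)) of the Free-Forgetful adjunction
maps each element of X to a generator of F(X). For X = S + T (disjoint
union in Set), |S + T| = |S| + |T|.
Total mappings = 14 + 12 = 26.

26


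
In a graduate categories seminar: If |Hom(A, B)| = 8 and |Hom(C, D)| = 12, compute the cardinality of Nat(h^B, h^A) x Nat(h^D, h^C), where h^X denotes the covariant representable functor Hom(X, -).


By the Yoneda lemma, Nat(h^B, h^A) is isomorphic to Hom(A, B),
so |Nat(h^B, h^A)| = |Hom(A, B)| and |Nat(h^D, h^C)| = |Hom(C, D)|.
|Hom(A, B)| = 8, |Hom(C, D)| = 12.
|Nat(h^B, h^A) x Nat(h^D, h^C)| = 8 * 12 = 96

96


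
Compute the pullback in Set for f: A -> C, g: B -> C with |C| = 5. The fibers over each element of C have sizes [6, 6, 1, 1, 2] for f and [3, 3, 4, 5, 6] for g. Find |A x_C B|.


The pullback A x_C B consists of pairs (a, b) with f(a) = g(b).
For each element c in C, the fiber product has |f^-1(c)| * |g^-1(c)| elements.
Summing over C: 6 * 3 + 6 * 3 + 1 * 4 + 1 * 5 + 2 * 6
= 18 + 18 + 4 + 5 + 12 = 57

57


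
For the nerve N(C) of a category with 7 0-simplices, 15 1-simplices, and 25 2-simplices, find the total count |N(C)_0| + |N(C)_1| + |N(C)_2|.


The 2-skeleton of the nerve N(C) consists of simplices in dimensions 0, 1, 2:
  |N(C)_0| = 7 (objects)
  |N(C)_1| = 15 (morphisms)
  |N(C)_2| = 25 (composable pairs)
Total = 7 + 15 + 25 = 47

47


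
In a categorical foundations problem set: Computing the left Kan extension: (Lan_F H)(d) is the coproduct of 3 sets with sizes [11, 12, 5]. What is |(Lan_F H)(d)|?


Pointwise, the left Kan extension (Lan_F H)(d) is the colimit, indexed
by the comma category (F downarrow d), of H composed with the
projection (F downarrow d) -> C. Here that colimit is given
as a coproduct (disjoint union) of sets, so its cardinality is the
sum of the sizes of the summands.
Coproduct of sets with sizes: 11 + 12 + 5
= 28

28


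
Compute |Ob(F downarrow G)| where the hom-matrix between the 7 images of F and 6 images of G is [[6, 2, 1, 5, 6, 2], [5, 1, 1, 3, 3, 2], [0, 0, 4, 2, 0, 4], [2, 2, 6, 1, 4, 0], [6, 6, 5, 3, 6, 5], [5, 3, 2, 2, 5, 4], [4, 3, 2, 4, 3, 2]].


Objects of (F downarrow G) are triples (a, b, h: F(a)->G(b)).
The count equals the sum of all entries in the hom-matrix.
sum(row 0) = 22
sum(row 1) = 15
sum(row 2) = 10
sum(row 3) = 15
sum(row 4) = 31
sum(row 5) = 21
sum(row 6) = 18
Grand total = 132

132


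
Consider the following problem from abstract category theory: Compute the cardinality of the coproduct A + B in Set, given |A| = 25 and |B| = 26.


In Set, the coproduct A + B is the disjoint union.
|A + B| = |A| + |B| = 25 + 26 = 51

51


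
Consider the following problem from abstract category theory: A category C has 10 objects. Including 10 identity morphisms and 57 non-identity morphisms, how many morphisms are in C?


Each object has an identity morphism, giving 10 identities.
Adding the 57 non-identity morphisms:
Total = 10 + 57 = 67

67


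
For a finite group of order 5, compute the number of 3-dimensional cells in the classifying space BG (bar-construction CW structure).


In the bar-construction CW model of BG, the n-cells are indexed by
n-tuples [g_1|...|g_n] of non-identity elements of G (degenerate
simplices with some g_i = e do not contribute cells), so there are
(|G| - 1)^n n-cells.
For dim = 3 with |G| = 5:
cells = (5 - 1)^3 = 4^3 = 64

64


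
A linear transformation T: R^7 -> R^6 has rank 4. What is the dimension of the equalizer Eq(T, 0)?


The equalizer of f and the zero map is ker(f).
By the rank-nullity theorem: dim(ker(f)) = dim(domain) - rank(f).
dim(ker(f)) = 7 - 4 = 3

3


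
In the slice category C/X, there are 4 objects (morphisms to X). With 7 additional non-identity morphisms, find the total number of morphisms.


In the slice category C/X, objects are morphisms to X.
Identity morphisms: 4 (one per object of C/X).
Non-identity morphisms: 7.
Total = 4 + 7 = 11

11


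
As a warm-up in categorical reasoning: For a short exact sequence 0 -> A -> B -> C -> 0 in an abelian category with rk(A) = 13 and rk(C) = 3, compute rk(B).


For a short exact sequence 0 -> A -> B -> C -> 0,
rank is additive: rank(B) = rank(A) + rank(C).
rank(B) = 13 + 3 = 16

16


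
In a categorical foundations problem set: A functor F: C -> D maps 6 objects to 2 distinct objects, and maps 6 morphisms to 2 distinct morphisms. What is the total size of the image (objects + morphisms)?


The image of F consists of distinct objects and distinct morphisms.
|Im(F)| on objects = 2
|Im(F)| on morphisms = 2
Total image cardinality = 2 + 2 = 4

4


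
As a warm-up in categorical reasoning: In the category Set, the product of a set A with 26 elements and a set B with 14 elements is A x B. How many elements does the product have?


In Set, the product A x B is the Cartesian product.
By the universal property, |A x B| = |A| * |B|.
|A x B| = 26 * 14 = 364

364


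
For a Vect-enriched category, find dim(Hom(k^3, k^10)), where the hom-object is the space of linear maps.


In Vect-enriched categories, Hom(k^n, k^m) is the space of m x n matrices.
dim(Hom(k^3, k^10)) = 10 * 3 = 30

30


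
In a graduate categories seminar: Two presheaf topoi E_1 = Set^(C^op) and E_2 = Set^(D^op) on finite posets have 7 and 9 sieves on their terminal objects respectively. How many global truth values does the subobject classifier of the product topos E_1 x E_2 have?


In a product of presheaf topoi E_1 x E_2, the subobject classifier
is Omega = Omega_1 x Omega_2 (componentwise), so
|Omega(top)| = |Omega_1(top_1)| * |Omega_2(top_2)|.
= 7 * 9 = 63.

63


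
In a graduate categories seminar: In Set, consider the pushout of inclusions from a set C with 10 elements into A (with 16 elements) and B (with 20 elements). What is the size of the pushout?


The pushout A +_C B identifies the images of C in A and B.
|A +_C B| = |A| + |B| - |C| (for injections).
= 16 + 20 - 10 = 26

26


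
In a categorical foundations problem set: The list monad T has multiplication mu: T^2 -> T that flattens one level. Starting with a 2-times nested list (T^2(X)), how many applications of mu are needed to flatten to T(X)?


Each application of mu: T^2 -> T removes one layer of nesting.
Starting at depth 2 (i.e., T^2(X)), we need to reach T(X).
Number of mu applications = 2 - 1 = 1

1


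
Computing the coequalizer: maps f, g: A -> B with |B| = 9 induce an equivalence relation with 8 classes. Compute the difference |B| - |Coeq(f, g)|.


The coequalizer Coeq(f, g) = B / ~ has one element per equivalence class.
|B| = 9, |Coeq(f, g)| = 8.
|B| - |Coeq(f, g)| = 9 - 8 = 1.

1


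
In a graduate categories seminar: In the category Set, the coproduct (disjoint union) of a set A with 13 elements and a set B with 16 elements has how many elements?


In Set, the coproduct A + B is the disjoint union.
|A + B| = |A| + |B| = 13 + 16 = 29

29


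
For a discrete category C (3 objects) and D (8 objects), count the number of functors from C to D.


A functor from a discrete category C to D is determined by
where each object maps. Each of the 3 objects of C can map
to any of the 8 objects of D independently.
Number of functors = 8^3 = 512

512


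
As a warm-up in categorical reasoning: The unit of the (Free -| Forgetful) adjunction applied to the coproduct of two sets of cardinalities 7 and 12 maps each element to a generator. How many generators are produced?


The unit eta_X: X -> U(F(X)) of the Free-Forgetful adjunction
maps each element of X to a generator of F(X). For X = S + T (disjoint
union in Set), |S + T| = |S| + |T|.
Total mappings = 7 + 12 = 19.

19


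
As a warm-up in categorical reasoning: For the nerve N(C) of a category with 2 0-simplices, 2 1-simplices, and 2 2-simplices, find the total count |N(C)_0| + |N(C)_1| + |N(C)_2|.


The 2-skeleton of the nerve N(C) consists of simplices in dimensions 0, 1, 2:
  |N(C)_0| = 2 (objects)
  |N(C)_1| = 2 (morphisms)
  |N(C)_2| = 2 (composable pairs)
Total = 2 + 2 + 2 = 6

6


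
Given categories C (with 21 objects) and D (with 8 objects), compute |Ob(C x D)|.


The product category C x D has objects that are pairs (c, d).
Number of pairs = |Ob(C)| * |Ob(D)| = 21 * 8 = 168

168


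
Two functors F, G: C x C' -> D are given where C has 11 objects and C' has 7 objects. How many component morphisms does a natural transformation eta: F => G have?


A natural transformation eta: F => G assigns one component morphism per
object of the domain category.
The domain is the product category C x C', so
|Ob(C x C')| = |Ob(C)| * |Ob(C')| = 11 * 7 = 77.
Therefore eta has 77 component morphisms.

77


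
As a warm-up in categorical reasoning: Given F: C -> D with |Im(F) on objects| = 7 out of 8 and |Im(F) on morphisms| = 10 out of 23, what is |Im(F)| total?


The image of F consists of distinct objects and distinct morphisms.
|Im(F)| on objects = 7
|Im(F)| on morphisms = 10
Total image cardinality = 7 + 10 = 17

17


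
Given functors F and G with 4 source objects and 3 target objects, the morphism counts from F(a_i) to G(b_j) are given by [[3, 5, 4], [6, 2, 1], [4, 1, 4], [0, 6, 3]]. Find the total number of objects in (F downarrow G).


Objects of (F downarrow G) are triples (a, b, h: F(a)->G(b)).
The count equals the sum of all entries in the hom-matrix.
sum(row 0) = 12
sum(row 1) = 9
sum(row 2) = 9
sum(row 3) = 9
Grand total = 39

39


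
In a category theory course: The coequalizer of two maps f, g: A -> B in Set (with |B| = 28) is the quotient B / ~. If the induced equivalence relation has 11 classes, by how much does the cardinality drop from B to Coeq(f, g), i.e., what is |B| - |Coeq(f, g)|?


The coequalizer Coeq(f, g) = B / ~ has one element per equivalence class.
|B| = 28, |Coeq(f, g)| = 11.
|B| - |Coeq(f, g)| = 28 - 11 = 17.

17


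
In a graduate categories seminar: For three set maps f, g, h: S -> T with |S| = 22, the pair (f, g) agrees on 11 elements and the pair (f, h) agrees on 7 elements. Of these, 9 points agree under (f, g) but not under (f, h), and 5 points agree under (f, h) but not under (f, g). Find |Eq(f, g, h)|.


Eq(f, g, h) is the triple-agreement set: points in S where all three
maps take the same value. Using inclusion-exclusion on the pairwise data:
Pair (f, g) agrees on 11 points; pair (f, h) on 7 points.
Points agreeing under (f, g) but not (f, h) = 9; under (f, h) but not (f, g) = 5.
Triple-agreement = agreement-in-(f, g) minus points that agree under (f, g) but not (f, h):
|Eq(f, g, h)| = 11 - 9 = 2
(cross-check via (f, h): 7 - 5 = 2.)

2


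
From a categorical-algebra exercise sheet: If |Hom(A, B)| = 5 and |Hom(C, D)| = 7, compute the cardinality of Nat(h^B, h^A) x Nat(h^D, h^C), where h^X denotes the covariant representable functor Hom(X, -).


By the Yoneda lemma, Nat(h^B, h^A) is isomorphic to Hom(A, B),
so |Nat(h^B, h^A)| = |Hom(A, B)| and |Nat(h^D, h^C)| = |Hom(C, D)|.
|Hom(A, B)| = 5, |Hom(C, D)| = 7.
|Nat(h^B, h^A) x Nat(h^D, h^C)| = 5 * 7 = 35

35


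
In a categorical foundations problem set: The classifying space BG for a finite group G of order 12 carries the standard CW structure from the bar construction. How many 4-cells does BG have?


In the bar-construction CW model of BG, the n-cells are indexed by
n-tuples [g_1|...|g_n] of non-identity elements of G (degenerate
simplices with some g_i = e do not contribute cells), so there are
(|G| - 1)^n n-cells.
For dim = 4 with |G| = 12:
cells = (12 - 1)^4 = 11^4 = 14641

14641


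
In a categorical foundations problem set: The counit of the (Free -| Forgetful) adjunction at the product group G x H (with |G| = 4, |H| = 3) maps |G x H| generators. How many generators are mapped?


The counit epsilon_K: F(U(K)) -> K of the Free-Forgetful adjunction
maps |K| generators of F(U(K)) into K. For K = G x H (the product group),
|G x H| = |G| * |H|.
Total generators mapped = 4 * 3 = 12.

12


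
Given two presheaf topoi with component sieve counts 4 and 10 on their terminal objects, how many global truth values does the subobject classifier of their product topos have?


In a product of presheaf topoi E_1 x E_2, the subobject classifier
is Omega = Omega_1 x Omega_2 (componentwise), so
|Omega(top)| = |Omega_1(top_1)| * |Omega_2(top_2)|.
= 4 * 10 = 40.

40


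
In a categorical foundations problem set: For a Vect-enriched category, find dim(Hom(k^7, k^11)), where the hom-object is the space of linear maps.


In Vect-enriched categories, Hom(k^n, k^m) is the space of m x n matrices.
dim(Hom(k^7, k^11)) = 11 * 7 = 77

77


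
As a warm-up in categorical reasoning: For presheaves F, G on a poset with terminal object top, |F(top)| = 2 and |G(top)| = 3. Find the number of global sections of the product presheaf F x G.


Global sections of a presheaf on a poset with terminal top satisfy
Gamma(H) ~ H(top). Presheaves admit pointwise products, so
(F x G)(top) = F(top) x G(top) (Cartesian product).
|Gamma(F x G)| = |F(top)| * |G(top)| = 2 * 3 = 6.

6


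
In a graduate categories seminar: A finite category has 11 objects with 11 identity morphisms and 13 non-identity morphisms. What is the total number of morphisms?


Each object has an identity morphism, giving 11 identities.
Adding the 13 non-identity morphisms:
Total = 11 + 13 = 24

24


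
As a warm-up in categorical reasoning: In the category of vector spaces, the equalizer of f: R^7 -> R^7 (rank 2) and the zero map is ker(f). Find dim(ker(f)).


The equalizer of f and the zero map is ker(f).
By the rank-nullity theorem: dim(ker(f)) = dim(domain) - rank(f).
dim(ker(f)) = 7 - 2 = 5

5


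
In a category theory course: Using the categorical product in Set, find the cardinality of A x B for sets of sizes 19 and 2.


In Set, the product A x B is the Cartesian product.
By the universal property, |A x B| = |A| * |B|.
|A x B| = 19 * 2 = 38

38


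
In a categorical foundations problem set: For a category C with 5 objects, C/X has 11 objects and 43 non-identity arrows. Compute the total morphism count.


In the slice category C/X, objects are morphisms to X.
Identity morphisms: 11 (one per object of C/X).
Non-identity morphisms: 43.
Total = 11 + 43 = 54

54


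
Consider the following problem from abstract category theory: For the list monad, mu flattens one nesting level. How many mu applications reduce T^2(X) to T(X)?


Each application of mu: T^2 -> T removes one layer of nesting.
Starting at depth 2 (i.e., T^2(X)), we need to reach T(X).
Number of mu applications = 2 - 1 = 1

1


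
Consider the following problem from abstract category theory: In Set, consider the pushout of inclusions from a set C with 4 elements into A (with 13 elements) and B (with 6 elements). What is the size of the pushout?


The pushout A +_C B identifies the images of C in A and B.
|A +_C B| = |A| + |B| - |C| (for injections).
= 13 + 6 - 4 = 15

15


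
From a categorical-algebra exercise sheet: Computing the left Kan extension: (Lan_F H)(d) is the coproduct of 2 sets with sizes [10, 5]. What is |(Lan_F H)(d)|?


Pointwise, the left Kan extension (Lan_F H)(d) is the colimit, indexed
by the comma category (F downarrow d), of H composed with the
projection (F downarrow d) -> C. Here that colimit is given
as a coproduct (disjoint union) of sets, so its cardinality is the
sum of the sizes of the summands.
Coproduct of sets with sizes: 10 + 5
= 15

15


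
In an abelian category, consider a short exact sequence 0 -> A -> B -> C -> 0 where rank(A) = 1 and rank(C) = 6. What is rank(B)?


For a short exact sequence 0 -> A -> B -> C -> 0,
rank is additive: rank(B) = rank(A) + rank(C).
rank(B) = 1 + 6 = 7

7


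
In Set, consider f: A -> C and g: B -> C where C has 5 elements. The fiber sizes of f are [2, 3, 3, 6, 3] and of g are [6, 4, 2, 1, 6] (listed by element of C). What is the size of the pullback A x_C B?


The pullback A x_C B consists of pairs (a, b) with f(a) = g(b).
For each element c in C, the fiber product has |f^-1(c)| * |g^-1(c)| elements.
Summing over C: 2 * 6 + 3 * 4 + 3 * 2 + 6 * 1 + 3 * 6
= 12 + 12 + 6 + 6 + 18 = 54

54


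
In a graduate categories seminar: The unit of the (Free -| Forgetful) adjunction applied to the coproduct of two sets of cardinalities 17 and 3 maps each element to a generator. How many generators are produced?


The unit eta_X: X -> U(F(X)) of the Free-Forgetful adjunction
maps each element of X to a generator of F(X). For X = S + T (disjoint
union in Set), |S + T| = |S| + |T|.
Total mappings = 17 + 3 = 20.

20


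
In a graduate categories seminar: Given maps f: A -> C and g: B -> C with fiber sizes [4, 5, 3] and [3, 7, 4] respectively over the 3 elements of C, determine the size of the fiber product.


The pullback A x_C B consists of pairs (a, b) with f(a) = g(b).
For each element c in C, the fiber product has |f^-1(c)| * |g^-1(c)| elements.
Summing over C: 4 * 3 + 5 * 7 + 3 * 4
= 12 + 35 + 12 = 59

59


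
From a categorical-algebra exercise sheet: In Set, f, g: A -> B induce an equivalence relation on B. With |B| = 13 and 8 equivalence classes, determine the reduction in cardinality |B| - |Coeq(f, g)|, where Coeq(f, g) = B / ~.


The coequalizer Coeq(f, g) = B / ~ has one element per equivalence class.
|B| = 13, |Coeq(f, g)| = 8.
|B| - |Coeq(f, g)| = 13 - 8 = 5.

5


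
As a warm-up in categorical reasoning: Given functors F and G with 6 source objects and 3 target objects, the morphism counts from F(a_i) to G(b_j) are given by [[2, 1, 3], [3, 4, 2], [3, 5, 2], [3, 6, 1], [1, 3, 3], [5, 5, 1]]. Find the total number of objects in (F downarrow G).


Objects of (F downarrow G) are triples (a, b, h: F(a)->G(b)).
The count equals the sum of all entries in the hom-matrix.
sum(row 0) = 6
sum(row 1) = 9
sum(row 2) = 10
sum(row 3) = 10
sum(row 4) = 7
sum(row 5) = 11
Grand total = 53

53


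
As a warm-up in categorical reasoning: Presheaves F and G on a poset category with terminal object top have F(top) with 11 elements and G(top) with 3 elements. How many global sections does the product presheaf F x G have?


Global sections of a presheaf on a poset with terminal top satisfy
Gamma(H) ~ H(top). Presheaves admit pointwise products, so
(F x G)(top) = F(top) x G(top) (Cartesian product).
|Gamma(F x G)| = |F(top)| * |G(top)| = 11 * 3 = 33.

33


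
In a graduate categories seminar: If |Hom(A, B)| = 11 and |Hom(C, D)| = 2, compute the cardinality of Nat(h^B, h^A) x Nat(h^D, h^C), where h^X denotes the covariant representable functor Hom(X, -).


By the Yoneda lemma, Nat(h^B, h^A) is isomorphic to Hom(A, B),
so |Nat(h^B, h^A)| = |Hom(A, B)| and |Nat(h^D, h^C)| = |Hom(C, D)|.
|Hom(A, B)| = 11, |Hom(C, D)| = 2.
|Nat(h^B, h^A) x Nat(h^D, h^C)| = 11 * 2 = 22

22


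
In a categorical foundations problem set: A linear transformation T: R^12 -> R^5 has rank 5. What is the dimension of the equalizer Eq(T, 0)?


The equalizer of f and the zero map is ker(f).
By the rank-nullity theorem: dim(ker(f)) = dim(domain) - rank(f).
dim(ker(f)) = 12 - 5 = 7

7


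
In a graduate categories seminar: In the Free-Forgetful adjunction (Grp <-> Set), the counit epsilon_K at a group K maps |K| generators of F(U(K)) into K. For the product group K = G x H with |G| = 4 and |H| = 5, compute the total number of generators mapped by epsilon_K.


The counit epsilon_K: F(U(K)) -> K of the Free-Forgetful adjunction
maps |K| generators of F(U(K)) into K. For K = G x H (the product group),
|G x H| = |G| * |H|.
Total generators mapped = 4 * 5 = 20.

20
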